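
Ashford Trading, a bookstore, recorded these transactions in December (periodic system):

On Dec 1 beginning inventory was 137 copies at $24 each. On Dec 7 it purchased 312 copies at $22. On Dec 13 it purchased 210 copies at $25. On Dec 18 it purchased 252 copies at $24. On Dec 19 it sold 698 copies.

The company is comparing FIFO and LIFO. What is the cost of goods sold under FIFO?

FIFO COGS: 137 @ $24 + 312 @ $22 + 210 @ $25 + 39 @ $24 = $16,338
LIFO COGS: 252 @ $24 + 210 @ $25 + 236 @ $22 = $16,490

COGS = $16,338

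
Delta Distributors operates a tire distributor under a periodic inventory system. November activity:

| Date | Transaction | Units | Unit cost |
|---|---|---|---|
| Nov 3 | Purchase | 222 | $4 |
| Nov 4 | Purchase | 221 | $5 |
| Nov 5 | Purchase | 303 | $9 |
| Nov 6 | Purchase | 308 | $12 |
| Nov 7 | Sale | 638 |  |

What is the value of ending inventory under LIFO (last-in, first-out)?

Ending inventory = $1,858

Nov 7, 638 sold [LIFO — newest first]: 308 @ $12 + 303 @ $9 + 27 @ $5 = $6,558
Ending inventory: 222 @ $4 + 194 @ $5 = $1,858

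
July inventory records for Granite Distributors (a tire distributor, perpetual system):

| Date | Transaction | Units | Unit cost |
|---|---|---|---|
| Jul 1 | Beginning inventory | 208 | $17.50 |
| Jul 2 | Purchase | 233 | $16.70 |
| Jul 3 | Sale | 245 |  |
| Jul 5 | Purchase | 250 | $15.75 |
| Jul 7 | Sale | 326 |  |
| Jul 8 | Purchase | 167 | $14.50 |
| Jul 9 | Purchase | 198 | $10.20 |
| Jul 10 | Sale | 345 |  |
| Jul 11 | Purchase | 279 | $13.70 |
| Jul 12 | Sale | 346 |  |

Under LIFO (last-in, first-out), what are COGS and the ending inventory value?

Jul 3, 245 sold [LIFO — newest first]: 233 @ $16.70 + 12 @ $17.50 = $4,101.10
Jul 7, 326 sold [LIFO — newest first]: 250 @ $15.75 + 76 @ $17.50 = $5,267.50
Jul 10, 345 sold [LIFO — newest first]: 198 @ $10.20 + 147 @ $14.50 = $4,151.10
Jul 12, 346 sold [LIFO — newest first]: 279 @ $13.70 + 20 @ $14.50 + 47 @ $17.50 = $4,934.80
Total COGS = $4,101.10 + $5,267.50 + $4,151.10 + $4,934.80 = $18,454.50
Ending inventory: 73 @ $17.50 = $1,277.50

COGS = $18,454.50; ending inventory = $1,277.50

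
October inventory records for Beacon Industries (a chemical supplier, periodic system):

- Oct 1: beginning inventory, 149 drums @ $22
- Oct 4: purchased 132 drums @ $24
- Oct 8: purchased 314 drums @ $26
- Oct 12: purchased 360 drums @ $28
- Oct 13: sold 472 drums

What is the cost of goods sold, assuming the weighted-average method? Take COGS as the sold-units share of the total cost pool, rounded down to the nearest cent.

Oct 13, sell 472: 472/955 × $24,690.00 → $12,202.80
Ending inventory (cost pool remaining) = $12,487.20
Check: goods available $24,690.00 = COGS $12,202.80 + ending $12,487.20

COGS = $12,202.80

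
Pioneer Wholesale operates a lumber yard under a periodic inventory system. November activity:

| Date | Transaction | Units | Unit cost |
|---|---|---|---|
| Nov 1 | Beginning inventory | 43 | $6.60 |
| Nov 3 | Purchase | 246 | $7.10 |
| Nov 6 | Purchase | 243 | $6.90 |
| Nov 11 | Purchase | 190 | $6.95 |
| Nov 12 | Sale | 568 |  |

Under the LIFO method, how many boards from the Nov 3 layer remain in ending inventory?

Nov 12, 568 sold [LIFO — newest first]: 190 @ $6.95 + 243 @ $6.90 + 135 @ $7.10 = $3,955.70
Ending inventory: 43 @ $6.60 + 111 @ $7.10 = $1,071.90
Check: goods available $5,027.60 = COGS $3,955.70 + ending $1,071.90

111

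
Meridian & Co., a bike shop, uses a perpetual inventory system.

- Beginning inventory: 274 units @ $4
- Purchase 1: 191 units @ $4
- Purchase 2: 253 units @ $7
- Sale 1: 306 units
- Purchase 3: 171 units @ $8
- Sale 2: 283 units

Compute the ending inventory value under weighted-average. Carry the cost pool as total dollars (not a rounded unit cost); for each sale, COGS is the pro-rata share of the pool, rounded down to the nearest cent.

Ending inventory = $1,776.09

After Beginning: 274 on hand, pool $1,096.00 (≈ $4.0000 each)
After Purchase 1: 465 on hand, pool $1,860.00 (≈ $4.0000 each)
After Purchase 2: 718 on hand, pool $3,631.00 (≈ $5.0571 each)
Sale 1, sell 306: 306/718 × $3,631.00 → $1,547.47
After Purchase 3: 583 on hand, pool $3,451.53 (≈ $5.9203 each)
Sale 2, sell 283: 283/583 × $3,451.53 → $1,675.44
Total COGS = $1,547.47 + $1,675.44 = $3,222.91
Ending inventory (cost pool remaining) = $1,776.09
Check: goods available $4,999.00 = COGS $3,222.91 + ending $1,776.09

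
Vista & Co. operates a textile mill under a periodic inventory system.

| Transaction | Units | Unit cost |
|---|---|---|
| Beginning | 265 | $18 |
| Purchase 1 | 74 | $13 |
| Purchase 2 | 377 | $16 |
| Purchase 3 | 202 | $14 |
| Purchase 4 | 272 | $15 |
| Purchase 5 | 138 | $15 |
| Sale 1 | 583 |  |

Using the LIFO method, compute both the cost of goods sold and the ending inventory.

Sale 1 (583) [LIFO — newest first]: 138 @ $15 + 272 @ $15 + 173 @ $14 = $8,572
Ending inventory: 265 @ $18 + 74 @ $13 + 377 @ $16 + 29 @ $14 = $12,170
Check: goods available $20,742 = COGS $8,572 + ending $12,170

COGS = $8,572; ending inventory = $12,170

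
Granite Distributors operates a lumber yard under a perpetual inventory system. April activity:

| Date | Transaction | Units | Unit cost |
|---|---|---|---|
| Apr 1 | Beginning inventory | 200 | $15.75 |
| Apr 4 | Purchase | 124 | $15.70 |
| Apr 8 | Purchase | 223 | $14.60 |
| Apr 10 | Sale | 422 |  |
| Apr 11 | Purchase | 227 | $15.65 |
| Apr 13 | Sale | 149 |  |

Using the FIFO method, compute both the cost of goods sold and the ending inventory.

COGS = $8,728.20; ending inventory = $3,176.95

Apr 10, 422 sold [FIFO — oldest first]: 200 @ $15.75 + 124 @ $15.70 + 98 @ $14.60 = $6,527.60
Apr 13, 149 sold [FIFO — oldest first]: 125 @ $14.60 + 24 @ $15.65 = $2,200.60
Total COGS = $6,527.60 + $2,200.60 = $8,728.20
Ending inventory: 203 @ $15.65 = $3,176.95
Check: goods available $11,905.15 = COGS $8,728.20 + ending $3,176.95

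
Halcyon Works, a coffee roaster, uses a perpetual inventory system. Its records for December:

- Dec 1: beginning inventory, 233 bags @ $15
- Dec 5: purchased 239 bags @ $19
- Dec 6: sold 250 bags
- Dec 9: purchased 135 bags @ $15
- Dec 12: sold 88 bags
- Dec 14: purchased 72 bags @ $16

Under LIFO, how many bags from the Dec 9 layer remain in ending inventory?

47

Dec 6, 250 sold [LIFO — newest first]: 239 @ $19 + 11 @ $15 = $4,706
Dec 12, 88 sold [LIFO — newest first]: 88 @ $15 = $1,320
Total COGS = $4,706 + $1,320 = $6,026
Ending inventory: 222 @ $15 + 47 @ $15 + 72 @ $16 = $5,187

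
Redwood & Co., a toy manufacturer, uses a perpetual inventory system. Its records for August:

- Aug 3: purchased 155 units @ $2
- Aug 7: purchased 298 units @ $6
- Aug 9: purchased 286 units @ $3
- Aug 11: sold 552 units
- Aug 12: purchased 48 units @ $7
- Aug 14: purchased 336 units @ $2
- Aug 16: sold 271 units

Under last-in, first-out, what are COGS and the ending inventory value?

COGS = $2,996; ending inventory = $968

Aug 11, 552 sold [LIFO — newest first]: 286 @ $3 + 266 @ $6 = $2,454
Aug 16, 271 sold [LIFO — newest first]: 271 @ $2 = $542
Total COGS = $2,454 + $542 = $2,996
Ending inventory: 155 @ $2 + 32 @ $6 + 48 @ $7 + 65 @ $2 = $968
Check: goods available $3,964 = COGS $2,996 + ending $968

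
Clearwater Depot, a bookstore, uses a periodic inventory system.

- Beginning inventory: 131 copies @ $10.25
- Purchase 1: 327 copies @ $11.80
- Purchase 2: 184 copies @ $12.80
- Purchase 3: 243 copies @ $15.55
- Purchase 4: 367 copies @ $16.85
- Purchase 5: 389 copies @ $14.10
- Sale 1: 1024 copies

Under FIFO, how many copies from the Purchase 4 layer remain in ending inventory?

Sale 1 (1024) [FIFO — oldest first]: 131 @ $10.25 + 327 @ $11.80 + 184 @ $12.80 + 243 @ $15.55 + 139 @ $16.85 = $13,677.35
Ending inventory: 228 @ $16.85 + 389 @ $14.10 = $9,326.70

228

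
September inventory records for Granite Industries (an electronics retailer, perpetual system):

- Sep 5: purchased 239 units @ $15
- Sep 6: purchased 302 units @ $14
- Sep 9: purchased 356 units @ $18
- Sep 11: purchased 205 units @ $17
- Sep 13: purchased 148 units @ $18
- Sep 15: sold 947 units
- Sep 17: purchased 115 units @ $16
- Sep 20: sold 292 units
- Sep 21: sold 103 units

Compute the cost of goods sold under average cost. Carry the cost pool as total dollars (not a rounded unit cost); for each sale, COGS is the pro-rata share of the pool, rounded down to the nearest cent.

After Sep 5: 239 on hand, pool $3,585.00 (≈ $15.0000 each)
After Sep 6: 541 on hand, pool $7,813.00 (≈ $14.4418 each)
After Sep 9: 897 on hand, pool $14,221.00 (≈ $15.8540 each)
After Sep 11: 1102 on hand, pool $17,706.00 (≈ $16.0672 each)
After Sep 13: 1250 on hand, pool $20,370.00 (≈ $16.2960 each)
Sep 15, sell 947: 947/1250 × $20,370.00 → $15,432.31
After Sep 17: 418 on hand, pool $6,777.69 (≈ $16.2146 each)
Sep 20, sell 292: 292/418 × $6,777.69 → $4,734.65
Sep 21, sell 103: 103/126 × $2,043.04 → $1,670.10
Total COGS = $15,432.31 + $4,734.65 + $1,670.10 = $21,837.06
Ending inventory (cost pool remaining) = $372.94

COGS = $21,837.06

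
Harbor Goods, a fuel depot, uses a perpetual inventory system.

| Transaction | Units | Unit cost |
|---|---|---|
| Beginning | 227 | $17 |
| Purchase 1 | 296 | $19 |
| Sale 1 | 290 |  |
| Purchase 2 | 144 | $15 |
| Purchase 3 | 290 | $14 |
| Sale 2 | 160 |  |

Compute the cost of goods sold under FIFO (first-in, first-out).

COGS = $8,096

Sale 1 (290) [FIFO — oldest first]: 227 @ $17 + 63 @ $19 = $5,056
Sale 2 (160) [FIFO — oldest first]: 160 @ $19 = $3,040
Total COGS = $5,056 + $3,040 = $8,096
Ending inventory: 73 @ $19 + 144 @ $15 + 290 @ $14 = $7,607
Check: goods available $15,703 = COGS $8,096 + ending $7,607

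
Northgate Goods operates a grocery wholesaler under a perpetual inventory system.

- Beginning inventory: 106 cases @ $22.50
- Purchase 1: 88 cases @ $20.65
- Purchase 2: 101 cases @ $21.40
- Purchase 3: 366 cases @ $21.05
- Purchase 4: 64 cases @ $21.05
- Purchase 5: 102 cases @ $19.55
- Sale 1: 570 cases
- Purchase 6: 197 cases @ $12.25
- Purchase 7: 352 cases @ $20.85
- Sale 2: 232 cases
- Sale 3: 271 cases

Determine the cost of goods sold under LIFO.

COGS = $21,047.75

Sale 1 (570) [LIFO — newest first]: 102 @ $19.55 + 64 @ $21.05 + 366 @ $21.05 + 38 @ $21.40 = $11,858.80
Sale 2 (232) [LIFO — newest first]: 232 @ $20.85 = $4,837.20
Sale 3 (271) [LIFO — newest first]: 120 @ $20.85 + 151 @ $12.25 = $4,351.75
Total COGS = $11,858.80 + $4,837.20 + $4,351.75 = $21,047.75
Ending inventory: 106 @ $22.50 + 88 @ $20.65 + 63 @ $21.40 + 46 @ $12.25 = $6,113.90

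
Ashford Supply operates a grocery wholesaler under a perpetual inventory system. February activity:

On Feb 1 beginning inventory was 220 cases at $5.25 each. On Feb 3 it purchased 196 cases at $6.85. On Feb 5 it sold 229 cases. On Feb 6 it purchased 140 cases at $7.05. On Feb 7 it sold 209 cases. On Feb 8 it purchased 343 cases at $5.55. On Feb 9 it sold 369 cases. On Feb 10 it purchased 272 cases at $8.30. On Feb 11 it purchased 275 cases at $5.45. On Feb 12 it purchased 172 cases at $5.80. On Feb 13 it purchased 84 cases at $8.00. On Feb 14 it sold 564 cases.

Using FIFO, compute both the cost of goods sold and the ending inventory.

Feb 5, 229 sold [FIFO — oldest first]: 220 @ $5.25 + 9 @ $6.85 = $1,216.65
Feb 7, 209 sold [FIFO — oldest first]: 187 @ $6.85 + 22 @ $7.05 = $1,436.05
Feb 9, 369 sold [FIFO — oldest first]: 118 @ $7.05 + 251 @ $5.55 = $2,224.95
Feb 14, 564 sold [FIFO — oldest first]: 92 @ $5.55 + 272 @ $8.30 + 200 @ $5.45 = $3,858.20
Total COGS = $1,216.65 + $1,436.05 + $2,224.95 + $3,858.20 = $8,735.85
Ending inventory: 75 @ $5.45 + 172 @ $5.80 + 84 @ $8.00 = $2,078.35
Check: goods available $10,814.20 = COGS $8,735.85 + ending $2,078.35

COGS = $8,735.85; ending inventory = $2,078.35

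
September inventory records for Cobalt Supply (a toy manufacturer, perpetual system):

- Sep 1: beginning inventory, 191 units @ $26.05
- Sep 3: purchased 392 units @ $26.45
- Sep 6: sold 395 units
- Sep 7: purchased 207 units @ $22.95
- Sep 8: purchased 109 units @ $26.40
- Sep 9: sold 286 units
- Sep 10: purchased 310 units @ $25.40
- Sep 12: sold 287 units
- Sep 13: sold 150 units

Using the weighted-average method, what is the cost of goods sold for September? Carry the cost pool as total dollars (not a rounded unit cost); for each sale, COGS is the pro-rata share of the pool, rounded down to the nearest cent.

After Sep 1: 191 on hand, pool $4,975.55 (≈ $26.0500 each)
After Sep 3: 583 on hand, pool $15,343.95 (≈ $26.3190 each)
Sep 6, sell 395: 395/583 × $15,343.95 → $10,395.98
After Sep 7: 395 on hand, pool $9,698.62 (≈ $24.5535 each)
After Sep 8: 504 on hand, pool $12,576.22 (≈ $24.9528 each)
Sep 9, sell 286: 286/504 × $12,576.22 → $7,136.50
After Sep 10: 528 on hand, pool $13,313.72 (≈ $25.2154 each)
Sep 12, sell 287: 287/528 × $13,313.72 → $7,236.81
Sep 13, sell 150: 150/241 × $6,076.91 → $3,782.30
Total COGS = $10,395.98 + $7,136.50 + $7,236.81 + $3,782.30 = $28,551.59
Ending inventory (cost pool remaining) = $2,294.61
Check: goods available $30,846.20 = COGS $28,551.59 + ending $2,294.61

COGS = $28,551.59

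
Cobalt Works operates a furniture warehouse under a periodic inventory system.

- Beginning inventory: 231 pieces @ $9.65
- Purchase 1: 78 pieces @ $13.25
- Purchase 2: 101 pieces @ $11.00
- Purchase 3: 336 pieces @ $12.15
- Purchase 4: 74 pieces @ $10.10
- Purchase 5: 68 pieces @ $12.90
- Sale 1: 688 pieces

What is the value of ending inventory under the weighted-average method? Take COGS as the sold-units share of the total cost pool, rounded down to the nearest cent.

Ending inventory = $2,270.42

Sale 1, sell 688: 688/888 × $10,080.65 → $7,810.23
Ending inventory (cost pool remaining) = $2,270.42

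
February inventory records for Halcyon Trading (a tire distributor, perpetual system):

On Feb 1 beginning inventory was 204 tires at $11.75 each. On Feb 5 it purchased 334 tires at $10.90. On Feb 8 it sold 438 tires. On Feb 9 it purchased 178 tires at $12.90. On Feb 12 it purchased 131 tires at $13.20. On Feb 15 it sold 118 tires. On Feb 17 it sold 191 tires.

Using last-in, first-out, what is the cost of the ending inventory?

Feb 8, 438 sold [LIFO — newest first]: 334 @ $10.90 + 104 @ $11.75 = $4,862.60
Feb 15, 118 sold [LIFO — newest first]: 118 @ $13.20 = $1,557.60
Feb 17, 191 sold [LIFO — newest first]: 13 @ $13.20 + 178 @ $12.90 = $2,467.80
Total COGS = $4,862.60 + $1,557.60 + $2,467.80 = $8,888.00
Ending inventory: 100 @ $11.75 = $1,175.00

Ending inventory = $1,175.00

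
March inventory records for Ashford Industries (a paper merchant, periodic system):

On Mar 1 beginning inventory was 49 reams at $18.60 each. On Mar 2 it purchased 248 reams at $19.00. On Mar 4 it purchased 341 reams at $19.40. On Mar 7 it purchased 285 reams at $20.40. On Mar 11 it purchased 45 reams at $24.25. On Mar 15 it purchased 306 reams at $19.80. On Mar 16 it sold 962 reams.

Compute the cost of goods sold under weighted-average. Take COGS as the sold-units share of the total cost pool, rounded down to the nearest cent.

Mar 16, sell 962: 962/1274 × $25,202.85 → $19,030.72
Ending inventory (cost pool remaining) = $6,172.13
Check: goods available $25,202.85 = COGS $19,030.72 + ending $6,172.13

COGS = $19,030.72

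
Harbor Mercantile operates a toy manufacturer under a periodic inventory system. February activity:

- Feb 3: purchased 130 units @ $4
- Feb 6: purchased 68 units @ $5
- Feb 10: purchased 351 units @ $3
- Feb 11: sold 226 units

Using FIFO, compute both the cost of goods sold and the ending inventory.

Feb 11, 226 sold [FIFO — oldest first]: 130 @ $4 + 68 @ $5 + 28 @ $3 = $944
Ending inventory: 323 @ $3 = $969
Check: goods available $1,913 = COGS $944 + ending $969

COGS = $944; ending inventory = $969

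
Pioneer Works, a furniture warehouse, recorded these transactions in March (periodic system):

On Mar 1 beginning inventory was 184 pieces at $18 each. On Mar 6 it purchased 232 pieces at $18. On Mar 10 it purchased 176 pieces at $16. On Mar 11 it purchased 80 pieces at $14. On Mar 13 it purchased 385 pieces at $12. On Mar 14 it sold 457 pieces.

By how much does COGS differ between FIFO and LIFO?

$2,516

FIFO COGS: 184 @ $18 + 232 @ $18 + 41 @ $16 = $8,144
LIFO COGS: 385 @ $12 + 72 @ $14 = $5,628
Difference = |$8,144 − $5,628| = $2,516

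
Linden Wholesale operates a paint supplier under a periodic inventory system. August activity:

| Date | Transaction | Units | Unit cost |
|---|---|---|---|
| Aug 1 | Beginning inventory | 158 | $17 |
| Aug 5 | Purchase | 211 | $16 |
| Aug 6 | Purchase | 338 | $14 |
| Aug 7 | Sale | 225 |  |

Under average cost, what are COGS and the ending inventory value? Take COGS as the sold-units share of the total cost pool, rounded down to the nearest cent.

COGS = $3,435.14; ending inventory = $7,358.86

Aug 7, sell 225: 225/707 × $10,794.00 → $3,435.14
Ending inventory (cost pool remaining) = $7,358.86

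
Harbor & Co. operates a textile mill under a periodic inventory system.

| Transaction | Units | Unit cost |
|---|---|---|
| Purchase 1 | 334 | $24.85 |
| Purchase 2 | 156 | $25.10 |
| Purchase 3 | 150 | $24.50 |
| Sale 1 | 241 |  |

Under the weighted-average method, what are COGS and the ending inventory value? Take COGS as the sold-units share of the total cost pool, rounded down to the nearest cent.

Sale 1, sell 241: 241/640 × $15,890.50 → $5,983.76
Ending inventory (cost pool remaining) = $9,906.74
Check: goods available $15,890.50 = COGS $5,983.76 + ending $9,906.74

COGS = $5,983.76; ending inventory = $9,906.74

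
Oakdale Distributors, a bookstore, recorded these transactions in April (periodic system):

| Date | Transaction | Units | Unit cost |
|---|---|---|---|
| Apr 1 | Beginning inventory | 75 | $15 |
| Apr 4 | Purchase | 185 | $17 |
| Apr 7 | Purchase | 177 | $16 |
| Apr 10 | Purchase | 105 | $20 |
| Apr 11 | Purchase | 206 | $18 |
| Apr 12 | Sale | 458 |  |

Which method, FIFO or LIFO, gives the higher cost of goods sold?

LIFO

FIFO COGS: 75 @ $15 + 185 @ $17 + 177 @ $16 + 21 @ $20 = $7,522
LIFO COGS: 206 @ $18 + 105 @ $20 + 147 @ $16 = $8,160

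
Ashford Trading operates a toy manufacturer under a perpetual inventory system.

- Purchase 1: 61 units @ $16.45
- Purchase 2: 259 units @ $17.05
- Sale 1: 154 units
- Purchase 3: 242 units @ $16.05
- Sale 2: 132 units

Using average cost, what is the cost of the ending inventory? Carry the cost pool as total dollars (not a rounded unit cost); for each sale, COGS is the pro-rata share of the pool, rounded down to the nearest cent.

After Purchase 1: 61 on hand, pool $1,003.45 (≈ $16.4500 each)
After Purchase 2: 320 on hand, pool $5,419.40 (≈ $16.9356 each)
Sale 1, sell 154: 154/320 × $5,419.40 → $2,608.08
After Purchase 3: 408 on hand, pool $6,695.42 (≈ $16.4103 each)
Sale 2, sell 132: 132/408 × $6,695.42 → $2,166.16
Total COGS = $2,608.08 + $2,166.16 = $4,774.24
Ending inventory (cost pool remaining) = $4,529.26

Ending inventory = $4,529.26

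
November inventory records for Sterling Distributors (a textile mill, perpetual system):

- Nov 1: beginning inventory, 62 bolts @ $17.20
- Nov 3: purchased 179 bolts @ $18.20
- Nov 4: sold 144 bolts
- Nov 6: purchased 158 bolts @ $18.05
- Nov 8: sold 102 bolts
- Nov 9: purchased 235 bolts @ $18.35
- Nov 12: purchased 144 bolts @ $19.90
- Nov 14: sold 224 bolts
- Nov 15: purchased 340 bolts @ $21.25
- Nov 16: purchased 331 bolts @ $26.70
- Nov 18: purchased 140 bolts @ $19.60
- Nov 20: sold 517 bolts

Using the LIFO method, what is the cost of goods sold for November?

Nov 4, 144 sold [LIFO — newest first]: 144 @ $18.20 = $2,620.80
Nov 8, 102 sold [LIFO — newest first]: 102 @ $18.05 = $1,841.10
Nov 14, 224 sold [LIFO — newest first]: 144 @ $19.90 + 80 @ $18.35 = $4,333.60
Nov 20, 517 sold [LIFO — newest first]: 140 @ $19.60 + 331 @ $26.70 + 46 @ $21.25 = $12,559.20
Total COGS = $2,620.80 + $1,841.10 + $4,333.60 + $12,559.20 = $21,354.70
Ending inventory: 62 @ $17.20 + 35 @ $18.20 + 56 @ $18.05 + 155 @ $18.35 + 294 @ $21.25 = $11,805.95

COGS = $21,354.70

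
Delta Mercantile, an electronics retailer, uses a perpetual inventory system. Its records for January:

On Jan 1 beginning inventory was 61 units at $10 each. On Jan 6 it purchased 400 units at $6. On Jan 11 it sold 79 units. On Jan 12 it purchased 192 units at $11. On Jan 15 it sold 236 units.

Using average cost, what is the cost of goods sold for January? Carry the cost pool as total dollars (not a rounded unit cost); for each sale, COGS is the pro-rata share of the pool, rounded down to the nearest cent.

After Jan 1: 61 on hand, pool $610.00 (≈ $10.0000 each)
After Jan 6: 461 on hand, pool $3,010.00 (≈ $6.5293 each)
Jan 11, sell 79: 79/461 × $3,010.00 → $515.81
After Jan 12: 574 on hand, pool $4,606.19 (≈ $8.0247 each)
Jan 15, sell 236: 236/574 × $4,606.19 → $1,893.83
Total COGS = $515.81 + $1,893.83 = $2,409.64
Ending inventory (cost pool remaining) = $2,712.36

COGS = $2,409.64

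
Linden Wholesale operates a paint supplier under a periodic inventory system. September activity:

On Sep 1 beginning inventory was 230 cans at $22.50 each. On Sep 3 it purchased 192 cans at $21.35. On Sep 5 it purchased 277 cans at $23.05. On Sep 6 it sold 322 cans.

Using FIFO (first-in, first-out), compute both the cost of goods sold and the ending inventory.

COGS = $7,139.20; ending inventory = $8,519.85

Sep 6, 322 sold [FIFO — oldest first]: 230 @ $22.50 + 92 @ $21.35 = $7,139.20
Ending inventory: 100 @ $21.35 + 277 @ $23.05 = $8,519.85
Check: goods available $15,659.05 = COGS $7,139.20 + ending $8,519.85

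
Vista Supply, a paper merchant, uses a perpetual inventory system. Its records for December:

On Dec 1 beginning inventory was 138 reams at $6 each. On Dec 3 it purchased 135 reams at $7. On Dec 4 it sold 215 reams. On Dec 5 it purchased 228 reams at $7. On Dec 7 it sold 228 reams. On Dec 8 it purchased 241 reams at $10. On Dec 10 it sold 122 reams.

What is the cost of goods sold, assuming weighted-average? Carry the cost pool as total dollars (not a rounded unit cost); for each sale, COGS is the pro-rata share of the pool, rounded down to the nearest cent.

After Dec 1: 138 on hand, pool $828.00 (≈ $6.0000 each)
After Dec 3: 273 on hand, pool $1,773.00 (≈ $6.4945 each)
Dec 4, sell 215: 215/273 × $1,773.00 → $1,396.31
After Dec 5: 286 on hand, pool $1,972.69 (≈ $6.8975 each)
Dec 7, sell 228: 228/286 × $1,972.69 → $1,572.63
After Dec 8: 299 on hand, pool $2,810.06 (≈ $9.3982 each)
Dec 10, sell 122: 122/299 × $2,810.06 → $1,146.57
Total COGS = $1,396.31 + $1,572.63 + $1,146.57 = $4,115.51
Ending inventory (cost pool remaining) = $1,663.49

COGS = $4,115.51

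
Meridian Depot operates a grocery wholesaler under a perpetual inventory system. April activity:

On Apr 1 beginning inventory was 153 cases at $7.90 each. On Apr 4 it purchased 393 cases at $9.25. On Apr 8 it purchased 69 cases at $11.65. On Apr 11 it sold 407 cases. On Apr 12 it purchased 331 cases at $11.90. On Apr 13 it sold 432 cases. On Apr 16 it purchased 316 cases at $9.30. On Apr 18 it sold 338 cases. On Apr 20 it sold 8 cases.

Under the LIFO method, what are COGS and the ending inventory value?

COGS = $11,917.20; ending inventory = $608.30

Apr 11, 407 sold [LIFO — newest first]: 69 @ $11.65 + 338 @ $9.25 = $3,930.35
Apr 13, 432 sold [LIFO — newest first]: 331 @ $11.90 + 55 @ $9.25 + 46 @ $7.90 = $4,811.05
Apr 18, 338 sold [LIFO — newest first]: 316 @ $9.30 + 22 @ $7.90 = $3,112.60
Apr 20, 8 sold [LIFO — newest first]: 8 @ $7.90 = $63.20
Total COGS = $3,930.35 + $4,811.05 + $3,112.60 + $63.20 = $11,917.20
Ending inventory: 77 @ $7.90 = $608.30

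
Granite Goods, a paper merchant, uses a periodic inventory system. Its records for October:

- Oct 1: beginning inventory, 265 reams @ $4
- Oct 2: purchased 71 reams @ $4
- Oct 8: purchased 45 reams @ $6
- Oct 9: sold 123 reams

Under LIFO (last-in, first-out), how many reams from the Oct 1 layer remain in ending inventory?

Oct 9, 123 sold [LIFO — newest first]: 45 @ $6 + 71 @ $4 + 7 @ $4 = $582
Ending inventory: 258 @ $4 = $1,032

258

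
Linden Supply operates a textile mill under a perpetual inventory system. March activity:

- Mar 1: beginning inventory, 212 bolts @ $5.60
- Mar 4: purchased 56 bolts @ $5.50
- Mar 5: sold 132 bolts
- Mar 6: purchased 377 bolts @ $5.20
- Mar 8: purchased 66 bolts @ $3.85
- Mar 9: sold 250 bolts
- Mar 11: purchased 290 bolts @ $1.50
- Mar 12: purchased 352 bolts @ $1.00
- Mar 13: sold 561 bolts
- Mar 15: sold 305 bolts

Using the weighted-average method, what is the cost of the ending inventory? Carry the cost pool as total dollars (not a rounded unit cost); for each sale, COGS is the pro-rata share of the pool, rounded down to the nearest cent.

After Mar 1: 212 on hand, pool $1,187.20 (≈ $5.6000 each)
After Mar 4: 268 on hand, pool $1,495.20 (≈ $5.5791 each)
Mar 5, sell 132: 132/268 × $1,495.20 → $736.44
After Mar 6: 513 on hand, pool $2,719.16 (≈ $5.3005 each)
After Mar 8: 579 on hand, pool $2,973.26 (≈ $5.1352 each)
Mar 9, sell 250: 250/579 × $2,973.26 → $1,283.79
After Mar 11: 619 on hand, pool $2,124.47 (≈ $3.4321 each)
After Mar 12: 971 on hand, pool $2,476.47 (≈ $2.5504 each)
Mar 13, sell 561: 561/971 × $2,476.47 → $1,430.79
Mar 15, sell 305: 305/410 × $1,045.68 → $777.88
Total COGS = $736.44 + $1,283.79 + $1,430.79 + $777.88 = $4,228.90
Ending inventory (cost pool remaining) = $267.80

Ending inventory = $267.80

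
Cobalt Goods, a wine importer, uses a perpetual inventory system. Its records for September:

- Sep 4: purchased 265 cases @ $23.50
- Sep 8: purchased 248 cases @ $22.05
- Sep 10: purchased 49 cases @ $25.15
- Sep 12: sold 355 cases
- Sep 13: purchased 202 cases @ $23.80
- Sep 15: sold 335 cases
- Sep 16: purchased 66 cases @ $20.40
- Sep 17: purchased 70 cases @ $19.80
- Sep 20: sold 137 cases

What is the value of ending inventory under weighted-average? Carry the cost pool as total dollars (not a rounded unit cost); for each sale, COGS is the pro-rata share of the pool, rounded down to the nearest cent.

After Sep 4: 265 on hand, pool $6,227.50 (≈ $23.5000 each)
After Sep 8: 513 on hand, pool $11,695.90 (≈ $22.7990 each)
After Sep 10: 562 on hand, pool $12,928.25 (≈ $23.0040 each)
Sep 12, sell 355: 355/562 × $12,928.25 → $8,166.42
After Sep 13: 409 on hand, pool $9,569.43 (≈ $23.3971 each)
Sep 15, sell 335: 335/409 × $9,569.43 → $7,838.04
After Sep 16: 140 on hand, pool $3,077.79 (≈ $21.9842 each)
After Sep 17: 210 on hand, pool $4,463.79 (≈ $21.2561 each)
Sep 20, sell 137: 137/210 × $4,463.79 → $2,912.09
Total COGS = $8,166.42 + $7,838.04 + $2,912.09 = $18,916.55
Ending inventory (cost pool remaining) = $1,551.70
Check: goods available $20,468.25 = COGS $18,916.55 + ending $1,551.70

Ending inventory = $1,551.70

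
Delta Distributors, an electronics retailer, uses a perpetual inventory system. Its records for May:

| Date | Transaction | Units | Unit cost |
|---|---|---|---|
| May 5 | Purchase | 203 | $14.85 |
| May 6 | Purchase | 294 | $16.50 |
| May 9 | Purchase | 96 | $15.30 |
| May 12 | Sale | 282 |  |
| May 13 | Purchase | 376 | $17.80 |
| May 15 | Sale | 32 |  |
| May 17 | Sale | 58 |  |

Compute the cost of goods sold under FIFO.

COGS = $5,803.05

May 12, 282 sold [FIFO — oldest first]: 203 @ $14.85 + 79 @ $16.50 = $4,318.05
May 15, 32 sold [FIFO — oldest first]: 32 @ $16.50 = $528.00
May 17, 58 sold [FIFO — oldest first]: 58 @ $16.50 = $957.00
Total COGS = $4,318.05 + $528.00 + $957.00 = $5,803.05
Ending inventory: 125 @ $16.50 + 96 @ $15.30 + 376 @ $17.80 = $10,224.10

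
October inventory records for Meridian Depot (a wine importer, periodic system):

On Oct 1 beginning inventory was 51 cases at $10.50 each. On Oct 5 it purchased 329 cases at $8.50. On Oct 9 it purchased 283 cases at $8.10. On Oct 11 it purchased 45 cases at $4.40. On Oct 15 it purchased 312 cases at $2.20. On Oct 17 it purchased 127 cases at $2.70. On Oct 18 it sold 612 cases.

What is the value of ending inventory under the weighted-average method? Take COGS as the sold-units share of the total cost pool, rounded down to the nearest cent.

Oct 18, sell 612: 612/1147 × $6,851.60 → $3,655.77
Ending inventory (cost pool remaining) = $3,195.83
Check: goods available $6,851.60 = COGS $3,655.77 + ending $3,195.83

Ending inventory = $3,195.83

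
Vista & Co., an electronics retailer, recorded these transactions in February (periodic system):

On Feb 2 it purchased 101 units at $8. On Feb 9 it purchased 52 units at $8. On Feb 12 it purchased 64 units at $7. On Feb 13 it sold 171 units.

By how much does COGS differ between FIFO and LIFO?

$46

FIFO COGS: 101 @ $8 + 52 @ $8 + 18 @ $7 = $1,350
LIFO COGS: 64 @ $7 + 52 @ $8 + 55 @ $8 = $1,304
Difference = |$1,350 − $1,304| = $46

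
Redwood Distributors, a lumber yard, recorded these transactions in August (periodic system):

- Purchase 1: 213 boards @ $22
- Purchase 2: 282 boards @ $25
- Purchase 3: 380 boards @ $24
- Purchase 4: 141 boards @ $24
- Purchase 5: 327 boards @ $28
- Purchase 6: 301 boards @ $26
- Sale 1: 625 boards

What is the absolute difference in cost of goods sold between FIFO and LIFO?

$2,042

FIFO COGS: 213 @ $22 + 282 @ $25 + 130 @ $24 = $14,856
LIFO COGS: 301 @ $26 + 324 @ $28 = $16,898
Difference = |$14,856 − $16,898| = $2,042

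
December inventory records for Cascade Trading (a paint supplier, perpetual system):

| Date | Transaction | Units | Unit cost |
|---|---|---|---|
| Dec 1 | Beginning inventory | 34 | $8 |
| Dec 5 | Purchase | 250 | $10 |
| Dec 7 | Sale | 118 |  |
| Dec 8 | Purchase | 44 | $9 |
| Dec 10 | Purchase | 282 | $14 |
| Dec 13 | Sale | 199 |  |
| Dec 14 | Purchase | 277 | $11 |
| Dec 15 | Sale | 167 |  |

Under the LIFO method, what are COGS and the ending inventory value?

COGS = $5,803; ending inventory = $4,360

Dec 7, 118 sold [LIFO — newest first]: 118 @ $10 = $1,180
Dec 13, 199 sold [LIFO — newest first]: 199 @ $14 = $2,786
Dec 15, 167 sold [LIFO — newest first]: 167 @ $11 = $1,837
Total COGS = $1,180 + $2,786 + $1,837 = $5,803
Ending inventory: 34 @ $8 + 132 @ $10 + 44 @ $9 + 83 @ $14 + 110 @ $11 = $4,360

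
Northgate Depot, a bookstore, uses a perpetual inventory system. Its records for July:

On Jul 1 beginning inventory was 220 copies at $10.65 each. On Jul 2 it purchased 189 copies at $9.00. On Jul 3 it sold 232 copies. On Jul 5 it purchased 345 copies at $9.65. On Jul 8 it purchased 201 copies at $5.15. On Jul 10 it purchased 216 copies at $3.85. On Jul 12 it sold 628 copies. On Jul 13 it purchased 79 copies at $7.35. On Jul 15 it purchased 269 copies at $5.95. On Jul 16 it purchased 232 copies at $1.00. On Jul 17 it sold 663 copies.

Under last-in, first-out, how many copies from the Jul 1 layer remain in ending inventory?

Jul 3, 232 sold [LIFO — newest first]: 189 @ $9.00 + 43 @ $10.65 = $2,158.95
Jul 12, 628 sold [LIFO — newest first]: 216 @ $3.85 + 201 @ $5.15 + 211 @ $9.65 = $3,902.90
Jul 17, 663 sold [LIFO — newest first]: 232 @ $1.00 + 269 @ $5.95 + 79 @ $7.35 + 83 @ $9.65 = $3,214.15
Total COGS = $2,158.95 + $3,902.90 + $3,214.15 = $9,276.00
Ending inventory: 177 @ $10.65 + 51 @ $9.65 = $2,377.20

177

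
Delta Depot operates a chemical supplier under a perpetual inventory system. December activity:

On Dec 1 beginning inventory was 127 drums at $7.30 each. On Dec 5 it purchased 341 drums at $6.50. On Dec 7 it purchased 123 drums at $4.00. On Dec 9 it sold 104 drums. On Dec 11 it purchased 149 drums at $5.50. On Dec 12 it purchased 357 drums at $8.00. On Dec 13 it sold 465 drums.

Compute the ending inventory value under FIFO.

Dec 9, 104 sold [FIFO — oldest first]: 104 @ $7.30 = $759.20
Dec 13, 465 sold [FIFO — oldest first]: 23 @ $7.30 + 341 @ $6.50 + 101 @ $4.00 = $2,788.40
Total COGS = $759.20 + $2,788.40 = $3,547.60
Ending inventory: 22 @ $4.00 + 149 @ $5.50 + 357 @ $8.00 = $3,763.50

Ending inventory = $3,763.50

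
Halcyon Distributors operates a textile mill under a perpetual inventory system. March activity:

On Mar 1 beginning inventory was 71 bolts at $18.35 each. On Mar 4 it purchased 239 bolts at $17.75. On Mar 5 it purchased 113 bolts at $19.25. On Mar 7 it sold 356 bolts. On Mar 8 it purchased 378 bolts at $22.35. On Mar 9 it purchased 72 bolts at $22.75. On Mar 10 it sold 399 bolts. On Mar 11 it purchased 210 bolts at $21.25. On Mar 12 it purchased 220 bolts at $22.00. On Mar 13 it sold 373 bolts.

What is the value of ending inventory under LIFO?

Mar 7, 356 sold [LIFO — newest first]: 113 @ $19.25 + 239 @ $17.75 + 4 @ $18.35 = $6,490.90
Mar 10, 399 sold [LIFO — newest first]: 72 @ $22.75 + 327 @ $22.35 = $8,946.45
Mar 13, 373 sold [LIFO — newest first]: 220 @ $22.00 + 153 @ $21.25 = $8,091.25
Total COGS = $6,490.90 + $8,946.45 + $8,091.25 = $23,528.60
Ending inventory: 67 @ $18.35 + 51 @ $22.35 + 57 @ $21.25 = $3,580.55
Check: goods available $27,109.15 = COGS $23,528.60 + ending $3,580.55

Ending inventory = $3,580.55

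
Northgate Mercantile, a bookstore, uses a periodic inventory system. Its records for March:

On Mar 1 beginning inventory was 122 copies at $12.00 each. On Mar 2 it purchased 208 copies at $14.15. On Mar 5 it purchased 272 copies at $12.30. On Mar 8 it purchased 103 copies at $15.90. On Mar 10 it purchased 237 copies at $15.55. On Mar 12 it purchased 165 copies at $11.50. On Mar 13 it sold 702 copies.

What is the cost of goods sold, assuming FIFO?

Mar 13, 702 sold [FIFO — oldest first]: 122 @ $12.00 + 208 @ $14.15 + 272 @ $12.30 + 100 @ $15.90 = $9,342.80
Ending inventory: 3 @ $15.90 + 237 @ $15.55 + 165 @ $11.50 = $5,630.55

COGS = $9,342.80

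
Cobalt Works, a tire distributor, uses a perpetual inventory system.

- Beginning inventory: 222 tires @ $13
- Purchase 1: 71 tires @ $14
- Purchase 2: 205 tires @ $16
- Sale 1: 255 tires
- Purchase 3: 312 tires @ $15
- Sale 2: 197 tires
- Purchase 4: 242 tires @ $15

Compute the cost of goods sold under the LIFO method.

COGS = $6,935

Sale 1 (255) [LIFO — newest first]: 205 @ $16 + 50 @ $14 = $3,980
Sale 2 (197) [LIFO — newest first]: 197 @ $15 = $2,955
Total COGS = $3,980 + $2,955 = $6,935
Ending inventory: 222 @ $13 + 21 @ $14 + 115 @ $15 + 242 @ $15 = $8,535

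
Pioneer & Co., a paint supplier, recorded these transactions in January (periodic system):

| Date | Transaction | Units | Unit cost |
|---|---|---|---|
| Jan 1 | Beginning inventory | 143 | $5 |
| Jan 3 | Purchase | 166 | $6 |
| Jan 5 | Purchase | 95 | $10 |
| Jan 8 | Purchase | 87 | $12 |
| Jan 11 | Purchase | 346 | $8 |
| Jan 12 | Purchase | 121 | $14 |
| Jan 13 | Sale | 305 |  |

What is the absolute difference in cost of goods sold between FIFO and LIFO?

FIFO COGS: 143 @ $5 + 162 @ $6 = $1,687
LIFO COGS: 121 @ $14 + 184 @ $8 = $3,166
Difference = |$1,687 − $3,166| = $1,479

$1,479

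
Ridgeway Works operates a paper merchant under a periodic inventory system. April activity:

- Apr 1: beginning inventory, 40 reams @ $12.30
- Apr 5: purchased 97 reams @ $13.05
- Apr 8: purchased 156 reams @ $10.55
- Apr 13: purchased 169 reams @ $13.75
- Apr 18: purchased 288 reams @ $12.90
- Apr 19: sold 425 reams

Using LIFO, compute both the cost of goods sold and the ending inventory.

COGS = $5,598.95; ending inventory = $3,843.65

Apr 19, 425 sold [LIFO — newest first]: 288 @ $12.90 + 137 @ $13.75 = $5,598.95
Ending inventory: 40 @ $12.30 + 97 @ $13.05 + 156 @ $10.55 + 32 @ $13.75 = $3,843.65
Check: goods available $9,442.60 = COGS $5,598.95 + ending $3,843.65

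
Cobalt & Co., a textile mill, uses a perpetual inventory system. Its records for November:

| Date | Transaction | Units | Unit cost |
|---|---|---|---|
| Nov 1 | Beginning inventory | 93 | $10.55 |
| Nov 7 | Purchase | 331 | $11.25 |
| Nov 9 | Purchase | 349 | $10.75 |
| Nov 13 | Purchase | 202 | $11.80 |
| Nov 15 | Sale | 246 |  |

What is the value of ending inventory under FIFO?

Ending inventory = $8,137.85

Nov 15, 246 sold [FIFO — oldest first]: 93 @ $10.55 + 153 @ $11.25 = $2,702.40
Ending inventory: 178 @ $11.25 + 349 @ $10.75 + 202 @ $11.80 = $8,137.85
Check: goods available $10,840.25 = COGS $2,702.40 + ending $8,137.85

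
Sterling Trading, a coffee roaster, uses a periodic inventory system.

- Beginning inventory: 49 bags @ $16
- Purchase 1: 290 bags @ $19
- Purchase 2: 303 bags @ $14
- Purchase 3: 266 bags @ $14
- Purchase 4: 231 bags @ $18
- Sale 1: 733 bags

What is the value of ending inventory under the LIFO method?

Ending inventory = $7,232

Sale 1 (733) [LIFO — newest first]: 231 @ $18 + 266 @ $14 + 236 @ $14 = $11,186
Ending inventory: 49 @ $16 + 290 @ $19 + 67 @ $14 = $7,232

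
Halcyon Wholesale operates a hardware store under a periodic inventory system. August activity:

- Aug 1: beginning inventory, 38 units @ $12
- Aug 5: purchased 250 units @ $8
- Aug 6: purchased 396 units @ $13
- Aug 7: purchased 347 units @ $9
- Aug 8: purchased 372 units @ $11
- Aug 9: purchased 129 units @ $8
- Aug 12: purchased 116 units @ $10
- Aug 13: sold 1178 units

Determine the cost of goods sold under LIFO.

Aug 13, 1178 sold [LIFO — newest first]: 116 @ $10 + 129 @ $8 + 372 @ $11 + 347 @ $9 + 214 @ $13 = $12,189
Ending inventory: 38 @ $12 + 250 @ $8 + 182 @ $13 = $4,822
Check: goods available $17,011 = COGS $12,189 + ending $4,822

COGS = $12,189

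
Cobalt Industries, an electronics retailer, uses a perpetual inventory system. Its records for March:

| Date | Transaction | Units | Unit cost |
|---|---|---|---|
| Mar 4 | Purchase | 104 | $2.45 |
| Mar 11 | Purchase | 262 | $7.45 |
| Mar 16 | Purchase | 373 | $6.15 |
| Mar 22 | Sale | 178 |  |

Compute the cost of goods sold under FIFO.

COGS = $806.10

Mar 22, 178 sold [FIFO — oldest first]: 104 @ $2.45 + 74 @ $7.45 = $806.10
Ending inventory: 188 @ $7.45 + 373 @ $6.15 = $3,694.55
Check: goods available $4,500.65 = COGS $806.10 + ending $3,694.55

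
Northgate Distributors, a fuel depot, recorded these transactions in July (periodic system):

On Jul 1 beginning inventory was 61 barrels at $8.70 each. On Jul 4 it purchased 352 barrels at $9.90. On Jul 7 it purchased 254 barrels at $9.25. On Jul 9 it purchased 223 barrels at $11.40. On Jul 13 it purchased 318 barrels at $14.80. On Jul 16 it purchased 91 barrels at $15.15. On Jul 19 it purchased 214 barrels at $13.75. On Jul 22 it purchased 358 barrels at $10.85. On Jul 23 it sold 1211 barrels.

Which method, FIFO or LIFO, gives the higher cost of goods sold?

FIFO COGS: 61 @ $8.70 + 352 @ $9.90 + 254 @ $9.25 + 223 @ $11.40 + 318 @ $14.80 + 3 @ $15.15 = $13,659.05
LIFO COGS: 358 @ $10.85 + 214 @ $13.75 + 91 @ $15.15 + 318 @ $14.80 + 223 @ $11.40 + 7 @ $9.25 = $15,518.80

LIFO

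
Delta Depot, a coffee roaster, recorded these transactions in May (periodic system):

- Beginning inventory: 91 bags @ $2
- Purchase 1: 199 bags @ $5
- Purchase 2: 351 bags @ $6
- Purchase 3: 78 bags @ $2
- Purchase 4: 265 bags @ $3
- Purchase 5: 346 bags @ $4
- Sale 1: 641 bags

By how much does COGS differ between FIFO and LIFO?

$1,044

FIFO COGS: 91 @ $2 + 199 @ $5 + 351 @ $6 = $3,283
LIFO COGS: 346 @ $4 + 265 @ $3 + 30 @ $2 = $2,239
Difference = |$3,283 − $2,239| = $1,044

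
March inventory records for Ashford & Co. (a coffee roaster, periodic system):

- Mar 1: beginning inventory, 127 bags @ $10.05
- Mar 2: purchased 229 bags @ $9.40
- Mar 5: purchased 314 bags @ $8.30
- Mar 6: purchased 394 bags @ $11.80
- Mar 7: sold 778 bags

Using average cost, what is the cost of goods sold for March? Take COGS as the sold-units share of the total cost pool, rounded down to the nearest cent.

COGS = $7,812.42

Mar 7, sell 778: 778/1064 × $10,684.35 → $7,812.42
Ending inventory (cost pool remaining) = $2,871.93
Check: goods available $10,684.35 = COGS $7,812.42 + ending $2,871.93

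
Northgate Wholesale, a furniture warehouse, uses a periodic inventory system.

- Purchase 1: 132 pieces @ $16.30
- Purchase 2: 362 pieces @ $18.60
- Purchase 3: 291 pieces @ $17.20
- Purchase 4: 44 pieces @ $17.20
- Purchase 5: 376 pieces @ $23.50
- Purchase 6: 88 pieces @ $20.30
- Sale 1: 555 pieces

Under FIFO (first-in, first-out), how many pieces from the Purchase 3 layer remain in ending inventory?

230

Sale 1 (555) [FIFO — oldest first]: 132 @ $16.30 + 362 @ $18.60 + 61 @ $17.20 = $9,934.00
Ending inventory: 230 @ $17.20 + 44 @ $17.20 + 376 @ $23.50 + 88 @ $20.30 = $15,335.20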